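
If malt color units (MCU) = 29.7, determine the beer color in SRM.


SRM = 1.4922 · MCU^0.6859
SRM = 1.4922 · 29.7^0.6859

15.2753 SRM


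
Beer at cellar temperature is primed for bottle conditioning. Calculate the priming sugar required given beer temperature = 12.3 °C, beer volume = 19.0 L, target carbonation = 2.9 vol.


residual = 14.695·(0.01821 + 0.09011·e^(−0.04·T));  sugar = (target − residual)·4.0·V
residual = 14.695·(0.01821 + 0.09011·e^(−0.04·12.3)) = 1.0772
sugar = (2.9 − 1.0772)·4.0·19.0

138.5332 g


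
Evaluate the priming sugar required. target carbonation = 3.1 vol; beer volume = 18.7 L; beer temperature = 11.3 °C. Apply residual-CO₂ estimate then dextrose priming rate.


residual = 14.695·(0.01821 + 0.09011·e^(−0.04·T));  sugar = (target − residual)·4.0·V
residual = 14.695·(0.01821 + 0.09011·e^(−0.04·11.3)) = 1.1102
sugar = (3.1 − 1.1102)·4.0·18.7

148.8344 g


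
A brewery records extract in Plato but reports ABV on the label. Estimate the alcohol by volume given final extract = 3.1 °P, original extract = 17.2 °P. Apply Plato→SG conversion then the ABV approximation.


SG = 259/(259 − P);  ABV = (OG − FG)·131.25
OG = 259/(259 − 17.2) = 1.0711
FG = 259/(259 − 3.1) = 1.0121
ABV = (1.0711 − 1.0121)·131.25

7.7463 % ABV


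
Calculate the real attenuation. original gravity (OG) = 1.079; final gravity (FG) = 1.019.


AA = (OG−FG)/(OG−1)·100;  RA = AA·0.8192
AA = (1.079 − 1.019)/(1.079 − 1)·100 = 75.9494
RA = 75.9494·0.8192

62.2177 %


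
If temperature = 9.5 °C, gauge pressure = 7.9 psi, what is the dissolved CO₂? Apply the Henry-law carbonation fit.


vols = (P + 14.695)·(0.01821 + 0.09011·e^(−0.04·T))
vols = (7.9 + 14.695)·(0.01821 + 0.09011·e^(−0.04·9.5))

1.8038 volumes


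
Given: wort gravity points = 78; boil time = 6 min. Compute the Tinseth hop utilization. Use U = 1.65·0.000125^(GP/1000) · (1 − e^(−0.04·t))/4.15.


bigness = 1.65·0.000125^(78/1000) = 0.8185
boil_factor = (1 − e^(−0.04·6))/4.15 = 0.0514
U = 0.8185 · 0.0514

0.0421


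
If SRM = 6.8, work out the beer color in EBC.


EBC = SRM · 1.97
EBC = 6.8 · 1.97

13.3960 EBC


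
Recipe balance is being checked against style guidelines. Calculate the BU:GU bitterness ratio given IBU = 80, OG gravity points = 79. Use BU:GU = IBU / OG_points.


BU:GU = 80 / 79

1.0127


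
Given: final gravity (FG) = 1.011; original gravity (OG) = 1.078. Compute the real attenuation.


AA = (OG−FG)/(OG−1)·100;  RA = AA·0.8192
AA = (1.078 − 1.011)/(1.078 − 1)·100 = 85.8974
RA = 85.8974·0.8192

70.3672 %


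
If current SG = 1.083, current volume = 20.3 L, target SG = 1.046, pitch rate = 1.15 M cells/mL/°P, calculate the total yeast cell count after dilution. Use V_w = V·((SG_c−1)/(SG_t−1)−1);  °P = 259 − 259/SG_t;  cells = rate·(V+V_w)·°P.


V_w = 20.3·((1.083−1)/(1.046−1)−1) = 16.3283
V_final = 20.3 + 16.3283 = 36.6283
°P = 259 − 259/1.046 = 11.3901
cells = 1.15·36.6283·11.3901

479.7777 billion cells


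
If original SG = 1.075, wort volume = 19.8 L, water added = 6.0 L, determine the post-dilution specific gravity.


SG_new = 1 + (SG_old − 1)·V_old/(V_old + V_water)
pts = (1.075 − 1)·1000·19.8/(19.8 + 6.0) = 57.5581
SG_new = 1 + 57.5581/1000

1.0576


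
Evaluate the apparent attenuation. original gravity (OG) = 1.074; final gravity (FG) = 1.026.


AA = (OG − FG)/(OG − 1) · 100
AA = (1.074 − 1.026)/(1.074 − 1) · 100

64.8649 %


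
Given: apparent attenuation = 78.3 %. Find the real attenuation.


RA = AA · 0.8192
RA = 78.3 · 0.8192

64.1434 %


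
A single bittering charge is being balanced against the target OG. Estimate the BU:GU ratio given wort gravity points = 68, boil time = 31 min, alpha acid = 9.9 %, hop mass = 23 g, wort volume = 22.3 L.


U = 1.65·0.000125^(GP/1000)·(1−e^(−0.04t))/4.15;  IBU = (α/100)·m·U·1000/V;  BU:GU = IBU/GP
U = 1.65·0.000125^(68/1000)·(1−e^(−0.04·31))/4.15 = 0.1533
IBU = (9.9/100)·23·0.1533·1000/22.3 = 15.6574
BU:GU = 15.6574/68

0.2303


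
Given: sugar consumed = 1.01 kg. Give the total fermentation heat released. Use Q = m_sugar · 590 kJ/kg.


Q = 1.01 · 590

595.9000 kJ


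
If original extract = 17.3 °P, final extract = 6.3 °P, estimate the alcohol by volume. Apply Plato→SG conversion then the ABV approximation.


SG = 259/(259 − P);  ABV = (OG − FG)·131.25
OG = 259/(259 − 17.3) = 1.0716
FG = 259/(259 − 6.3) = 1.0249
ABV = (1.0716 − 1.0249)·131.25

6.1222 % ABV


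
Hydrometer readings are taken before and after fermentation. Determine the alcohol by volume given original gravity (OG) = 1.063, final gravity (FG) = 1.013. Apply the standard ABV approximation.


ABV = (OG − FG) · 131.25
ABV = (1.063 − 1.013) · 131.25

6.5625 % ABV


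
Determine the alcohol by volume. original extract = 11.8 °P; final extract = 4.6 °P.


SG = 259/(259 − P);  ABV = (OG − FG)·131.25
OG = 259/(259 − 11.8) = 1.0477
FG = 259/(259 − 4.6) = 1.0181
ABV = (1.0477 − 1.0181)·131.25

3.8919 % ABV


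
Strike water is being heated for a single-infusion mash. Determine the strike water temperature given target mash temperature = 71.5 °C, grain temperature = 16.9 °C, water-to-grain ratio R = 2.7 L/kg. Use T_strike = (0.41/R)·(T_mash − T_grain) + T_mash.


T_strike = (0.41/2.7)·(71.5 − 16.9) + 71.5

79.7911 °C


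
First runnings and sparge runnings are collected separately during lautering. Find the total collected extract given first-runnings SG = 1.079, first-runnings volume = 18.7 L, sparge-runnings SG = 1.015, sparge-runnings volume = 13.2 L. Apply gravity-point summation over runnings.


total = Σ (SG_i − 1)·1000·V_i
first = (1.079 − 1)·1000·18.7 = 1477.3000
sparge = (1.015 − 1)·1000·13.2 = 198.0000
total = 1477.3000 + 198.0000

1675.3000 gravity·L


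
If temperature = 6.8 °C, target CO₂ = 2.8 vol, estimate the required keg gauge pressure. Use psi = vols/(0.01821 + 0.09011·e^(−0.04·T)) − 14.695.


psi = 2.8/(0.01821 + 0.09011·e^(−0.04·6.8)) − 14.695

17.5405 psi


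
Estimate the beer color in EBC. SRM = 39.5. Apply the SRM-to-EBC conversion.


EBC = SRM · 1.97
EBC = 39.5 · 1.97

77.8150 EBC


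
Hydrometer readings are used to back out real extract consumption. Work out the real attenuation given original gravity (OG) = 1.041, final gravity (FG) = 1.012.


AA = (OG−FG)/(OG−1)·100;  RA = AA·0.8192
AA = (1.041 − 1.012)/(1.041 − 1)·100 = 70.7317
RA = 70.7317·0.8192

57.9434 %


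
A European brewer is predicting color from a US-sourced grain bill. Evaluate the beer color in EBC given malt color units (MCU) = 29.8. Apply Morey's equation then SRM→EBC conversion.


SRM = 1.4922·MCU^0.6859;  EBC = SRM·1.97
SRM = 1.4922·29.8^0.6859 = 15.3106
EBC = 15.3106·1.97

30.1619 EBC


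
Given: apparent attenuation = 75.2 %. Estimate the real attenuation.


RA = AA · 0.8192
RA = 75.2 · 0.8192

61.6038 %


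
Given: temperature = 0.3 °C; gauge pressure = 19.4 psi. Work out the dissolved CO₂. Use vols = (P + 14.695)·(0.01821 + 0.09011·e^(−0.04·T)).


vols = (19.4 + 14.695)·(0.01821 + 0.09011·e^(−0.04·0.3))

3.6565 volumes


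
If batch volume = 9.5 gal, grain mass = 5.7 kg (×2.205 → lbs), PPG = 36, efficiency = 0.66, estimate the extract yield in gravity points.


points = lbs × PPG × eff / vol
lbs = 5.7 × 2.205 = 12.5685
points = 12.5685 × 36 × 0.66 / 9.5

31.4345 points


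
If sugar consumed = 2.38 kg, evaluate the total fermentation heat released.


Q = m_sugar · 590 kJ/kg
Q = 2.38 · 590

1404.2000 kJ


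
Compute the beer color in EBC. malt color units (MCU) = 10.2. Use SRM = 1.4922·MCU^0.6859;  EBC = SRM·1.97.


SRM = 1.4922·10.2^0.6859 = 7.3388
EBC = 7.3388·1.97

14.4575 EBC


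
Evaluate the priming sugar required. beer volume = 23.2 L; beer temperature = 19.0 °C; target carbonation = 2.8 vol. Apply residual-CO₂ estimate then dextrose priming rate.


residual = 14.695·(0.01821 + 0.09011·e^(−0.04·T));  sugar = (target − residual)·4.0·V
residual = 14.695·(0.01821 + 0.09011·e^(−0.04·19.0)) = 0.8869
sugar = (2.8 − 0.8869)·4.0·23.2

177.5390 g


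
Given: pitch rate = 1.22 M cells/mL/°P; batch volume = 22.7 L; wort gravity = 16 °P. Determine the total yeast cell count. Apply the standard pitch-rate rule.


cells (billions) = rate · V_L · °P
cells = 1.22 · 22.7 · 16

443.1040 billion cells


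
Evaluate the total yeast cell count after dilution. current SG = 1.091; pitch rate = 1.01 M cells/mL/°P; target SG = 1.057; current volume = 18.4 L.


V_w = V·((SG_c−1)/(SG_t−1)−1);  °P = 259 − 259/SG_t;  cells = rate·(V+V_w)·°P
V_w = 18.4·((1.091−1)/(1.057−1)−1) = 10.9754
V_final = 18.4 + 10.9754 = 29.3754
°P = 259 − 259/1.057 = 13.9669
cells = 1.01·29.3754·13.9669

414.3863 billion cells


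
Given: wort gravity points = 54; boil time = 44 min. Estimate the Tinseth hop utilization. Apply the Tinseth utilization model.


U = 1.65·0.000125^(GP/1000) · (1 − e^(−0.04·t))/4.15
bigness = 1.65·0.000125^(54/1000) = 1.0156
boil_factor = (1 − e^(−0.04·44))/4.15 = 0.1995
U = 1.0156 · 0.1995

0.2026


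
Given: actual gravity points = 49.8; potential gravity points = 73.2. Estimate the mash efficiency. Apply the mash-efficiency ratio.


efficiency = actual / potential × 100
efficiency = 49.8 / 73.2 × 100

68.0328 %


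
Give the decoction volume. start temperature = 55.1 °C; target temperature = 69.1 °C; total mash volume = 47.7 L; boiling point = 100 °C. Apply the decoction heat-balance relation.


V_dec = V_total·(T_target − T_start)/(T_boil − T_start)
V_dec = 47.7·(69.1 − 55.1)/(100 − 55.1)

14.8731 L


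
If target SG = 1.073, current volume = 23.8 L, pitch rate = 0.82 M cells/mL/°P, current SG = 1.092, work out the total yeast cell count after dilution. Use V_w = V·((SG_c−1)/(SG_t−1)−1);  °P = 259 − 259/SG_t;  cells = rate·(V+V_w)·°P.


V_w = 23.8·((1.092−1)/(1.073−1)−1) = 6.1945
V_final = 23.8 + 6.1945 = 29.9945
°P = 259 − 259/1.073 = 17.6207
cells = 0.82·29.9945·17.6207

433.3898 billion cells


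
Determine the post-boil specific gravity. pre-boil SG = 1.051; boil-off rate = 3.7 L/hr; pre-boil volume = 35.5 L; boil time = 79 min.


V_post = V_pre − rate·(t/60);  SG_post = 1 + (SG_pre−1)·V_pre/V_post
V_post = 35.5 − 3.7·(79/60) = 30.6283
SG_post = 1 + (1.051 − 1)·35.5/30.6283

1.0591


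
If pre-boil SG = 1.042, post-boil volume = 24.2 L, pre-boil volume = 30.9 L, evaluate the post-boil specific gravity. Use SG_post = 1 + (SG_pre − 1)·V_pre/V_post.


pts_pre = (1.042 − 1)·1000 = 42.0000
pts_post = 42.0000·30.9/24.2 = 53.6281
SG_post = 1 + 53.6281/1000

1.0536


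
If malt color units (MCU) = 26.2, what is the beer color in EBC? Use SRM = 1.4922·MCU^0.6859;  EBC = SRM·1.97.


SRM = 1.4922·26.2^0.6859 = 14.0165
EBC = 14.0165·1.97

27.6125 EBC


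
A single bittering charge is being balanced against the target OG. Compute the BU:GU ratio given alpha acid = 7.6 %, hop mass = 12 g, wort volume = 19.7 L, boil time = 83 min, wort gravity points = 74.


U = 1.65·0.000125^(GP/1000)·(1−e^(−0.04t))/4.15;  IBU = (α/100)·m·U·1000/V;  BU:GU = IBU/GP
U = 1.65·0.000125^(74/1000)·(1−e^(−0.04·83))/4.15 = 0.1971
IBU = (7.6/100)·12·0.1971·1000/19.7 = 9.1231
BU:GU = 9.1231/74

0.1233


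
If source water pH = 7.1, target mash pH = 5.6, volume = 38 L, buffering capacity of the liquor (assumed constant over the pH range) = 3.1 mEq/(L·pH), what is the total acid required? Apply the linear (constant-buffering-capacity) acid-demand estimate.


acid = buffering capacity · (pH_source − pH_target) · V
acid = 3.1 · (7.1 − 5.6) · 38

176.7000 mEq


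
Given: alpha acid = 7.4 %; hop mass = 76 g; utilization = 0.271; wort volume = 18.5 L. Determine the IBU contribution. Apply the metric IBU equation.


IBU = (α/100)·mass·U·1000 / V
IBU = (7.4/100)·76·0.271·1000 / 18.5

82.3840 IBU


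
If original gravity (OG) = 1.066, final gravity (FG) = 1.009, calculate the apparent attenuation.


AA = (OG − FG)/(OG − 1) · 100
AA = (1.066 − 1.009)/(1.066 − 1) · 100

86.3636 %


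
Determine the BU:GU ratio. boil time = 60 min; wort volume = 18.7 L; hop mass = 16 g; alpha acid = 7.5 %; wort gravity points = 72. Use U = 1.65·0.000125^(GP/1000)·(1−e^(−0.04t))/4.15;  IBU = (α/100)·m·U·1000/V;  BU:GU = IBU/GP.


U = 1.65·0.000125^(72/1000)·(1−e^(−0.04·60))/4.15 = 0.1893
IBU = (7.5/100)·16·0.1893·1000/18.7 = 12.1465
BU:GU = 12.1465/72

0.1687


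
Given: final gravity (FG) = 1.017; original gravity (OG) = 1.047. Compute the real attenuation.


AA = (OG−FG)/(OG−1)·100;  RA = AA·0.8192
AA = (1.047 − 1.017)/(1.047 − 1)·100 = 63.8298
RA = 63.8298·0.8192

52.2894 %


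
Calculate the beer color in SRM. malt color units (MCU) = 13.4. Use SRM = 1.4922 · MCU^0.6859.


SRM = 1.4922 · 13.4^0.6859

8.8493 SRM


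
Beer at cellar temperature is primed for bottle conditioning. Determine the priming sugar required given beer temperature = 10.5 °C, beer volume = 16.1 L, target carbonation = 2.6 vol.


residual = 14.695·(0.01821 + 0.09011·e^(−0.04·T));  sugar = (target − residual)·4.0·V
residual = 14.695·(0.01821 + 0.09011·e^(−0.04·10.5)) = 1.1376
sugar = (2.6 − 1.1376)·4.0·16.1

94.1763 g


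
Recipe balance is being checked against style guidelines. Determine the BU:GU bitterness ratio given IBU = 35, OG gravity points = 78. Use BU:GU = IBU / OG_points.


BU:GU = 35 / 78

0.4487


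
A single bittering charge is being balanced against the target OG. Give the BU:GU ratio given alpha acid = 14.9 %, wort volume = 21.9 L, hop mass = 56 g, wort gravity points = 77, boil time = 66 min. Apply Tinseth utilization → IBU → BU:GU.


U = 1.65·0.000125^(GP/1000)·(1−e^(−0.04t))/4.15;  IBU = (α/100)·m·U·1000/V;  BU:GU = IBU/GP
U = 1.65·0.000125^(77/1000)·(1−e^(−0.04·66))/4.15 = 0.1848
IBU = (14.9/100)·56·0.1848·1000/21.9 = 70.4166
BU:GU = 70.4166/77

0.9145


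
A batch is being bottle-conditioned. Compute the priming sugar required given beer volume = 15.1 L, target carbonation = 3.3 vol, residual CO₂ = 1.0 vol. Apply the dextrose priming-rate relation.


sugar = (target − residual)·4.0·V
sugar = (3.3 − 1.0)·4.0·15.1

138.9200 g


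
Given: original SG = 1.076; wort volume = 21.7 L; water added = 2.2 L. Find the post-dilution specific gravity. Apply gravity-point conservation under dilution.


SG_new = 1 + (SG_old − 1)·V_old/(V_old + V_water)
pts = (1.076 − 1)·1000·21.7/(21.7 + 2.2) = 69.0042
SG_new = 1 + 69.0042/1000

1.0690


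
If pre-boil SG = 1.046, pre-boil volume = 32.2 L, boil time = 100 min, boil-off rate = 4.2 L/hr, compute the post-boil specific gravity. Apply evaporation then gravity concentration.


V_post = V_pre − rate·(t/60);  SG_post = 1 + (SG_pre−1)·V_pre/V_post
V_post = 32.2 − 4.2·(100/60) = 25.2000
SG_post = 1 + (1.046 − 1)·32.2/25.2000

1.0588


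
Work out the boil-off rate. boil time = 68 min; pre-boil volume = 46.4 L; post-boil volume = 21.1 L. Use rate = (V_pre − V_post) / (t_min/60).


rate = (46.4 − 21.1) / (68/60)

22.3235 L/hr


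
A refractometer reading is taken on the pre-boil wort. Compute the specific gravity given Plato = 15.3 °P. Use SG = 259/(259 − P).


SG = 259/(259 − 15.3)

1.0628


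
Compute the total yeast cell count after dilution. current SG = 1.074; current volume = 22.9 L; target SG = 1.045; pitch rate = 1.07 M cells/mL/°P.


V_w = V·((SG_c−1)/(SG_t−1)−1);  °P = 259 − 259/SG_t;  cells = rate·(V+V_w)·°P
V_w = 22.9·((1.074−1)/(1.045−1)−1) = 14.7578
V_final = 22.9 + 14.7578 = 37.6578
°P = 259 − 259/1.045 = 11.1531
cells = 1.07·37.6578·11.1531

449.4014 billion cells


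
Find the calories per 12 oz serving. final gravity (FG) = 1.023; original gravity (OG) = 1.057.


ABW = (OG−FG)·131.25·0.79/FG;  °P = 259 − 259/SG (for OG→OE and FG→AE);  RE = 0.1808·OE + 0.8192·AE;  Cal = (6.9·ABW + 4·(RE−0.1))·FG·3.55
ABW = (1.057 − 1.023)·131.25·0.79/1.023 = 3.4461
OE = 259 − 259/1.057 = 13.9669 °P
AE = 259 − 259/1.023 = 5.8231 °P
RE = 0.1808·13.9669 + 0.8192·5.8231 = 7.2955 °P
Cal = (6.9·3.4461 + 4·(7.2955−0.1))·1.023·3.55

190.8798 kcal


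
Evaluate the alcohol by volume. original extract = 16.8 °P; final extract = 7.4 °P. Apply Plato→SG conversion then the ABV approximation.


SG = 259/(259 − P);  ABV = (OG − FG)·131.25
OG = 259/(259 − 16.8) = 1.0694
FG = 259/(259 − 7.4) = 1.0294
ABV = (1.0694 − 1.0294)·131.25

5.2438 % ABV


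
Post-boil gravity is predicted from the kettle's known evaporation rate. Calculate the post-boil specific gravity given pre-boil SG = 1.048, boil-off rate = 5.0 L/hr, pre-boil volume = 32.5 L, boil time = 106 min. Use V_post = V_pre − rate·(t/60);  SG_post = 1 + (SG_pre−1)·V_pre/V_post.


V_post = 32.5 − 5.0·(106/60) = 23.6667
SG_post = 1 + (1.048 − 1)·32.5/23.6667

1.0659


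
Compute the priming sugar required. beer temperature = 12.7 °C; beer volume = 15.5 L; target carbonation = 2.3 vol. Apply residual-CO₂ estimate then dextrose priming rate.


residual = 14.695·(0.01821 + 0.09011·e^(−0.04·T));  sugar = (target − residual)·4.0·V
residual = 14.695·(0.01821 + 0.09011·e^(−0.04·12.7)) = 1.0643
sugar = (2.3 − 1.0643)·4.0·15.5

76.6107 g


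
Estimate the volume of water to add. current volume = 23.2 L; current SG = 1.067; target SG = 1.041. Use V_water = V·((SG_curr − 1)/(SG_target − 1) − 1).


V_water = 23.2·((1.067 − 1)/(1.041 − 1) − 1)

14.7122 L


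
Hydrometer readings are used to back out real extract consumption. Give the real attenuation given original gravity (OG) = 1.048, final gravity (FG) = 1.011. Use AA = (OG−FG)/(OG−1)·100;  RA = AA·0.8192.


AA = (1.048 − 1.011)/(1.048 − 1)·100 = 77.0833
RA = 77.0833·0.8192

63.1467 %


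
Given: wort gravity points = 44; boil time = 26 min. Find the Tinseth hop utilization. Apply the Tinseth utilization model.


U = 1.65·0.000125^(GP/1000) · (1 − e^(−0.04·t))/4.15
bigness = 1.65·0.000125^(44/1000) = 1.1111
boil_factor = (1 − e^(−0.04·26))/4.15 = 0.1558
U = 1.1111 · 0.1558

0.1731


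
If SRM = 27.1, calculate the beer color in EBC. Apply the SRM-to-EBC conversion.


EBC = SRM · 1.97
EBC = 27.1 · 1.97

53.3870 EBC


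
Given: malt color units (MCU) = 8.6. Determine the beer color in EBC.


SRM = 1.4922·MCU^0.6859;  EBC = SRM·1.97
SRM = 1.4922·8.6^0.6859 = 6.5283
EBC = 6.5283·1.97

12.8607 EBC


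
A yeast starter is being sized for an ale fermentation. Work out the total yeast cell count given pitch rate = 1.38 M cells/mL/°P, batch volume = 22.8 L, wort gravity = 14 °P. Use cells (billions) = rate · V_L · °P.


cells = 1.38 · 22.8 · 14

440.4960 billion cells


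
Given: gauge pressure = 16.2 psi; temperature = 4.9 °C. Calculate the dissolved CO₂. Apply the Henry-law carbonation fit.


vols = (P + 14.695)·(0.01821 + 0.09011·e^(−0.04·T))
vols = (16.2 + 14.695)·(0.01821 + 0.09011·e^(−0.04·4.9))

2.8510 volumes


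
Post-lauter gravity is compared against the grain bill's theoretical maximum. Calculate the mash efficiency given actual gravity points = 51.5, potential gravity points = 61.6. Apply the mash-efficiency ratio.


efficiency = actual / potential × 100
efficiency = 51.5 / 61.6 × 100

83.6039 %


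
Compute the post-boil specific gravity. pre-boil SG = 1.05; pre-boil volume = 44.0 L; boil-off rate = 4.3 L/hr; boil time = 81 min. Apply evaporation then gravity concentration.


V_post = V_pre − rate·(t/60);  SG_post = 1 + (SG_pre−1)·V_pre/V_post
V_post = 44.0 − 4.3·(81/60) = 38.1950
SG_post = 1 + (1.05 − 1)·44.0/38.1950

1.0576


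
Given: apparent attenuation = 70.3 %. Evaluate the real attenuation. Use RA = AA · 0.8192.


RA = 70.3 · 0.8192

57.5898 %


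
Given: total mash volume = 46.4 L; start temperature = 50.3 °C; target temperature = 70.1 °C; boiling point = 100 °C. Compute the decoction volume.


V_dec = V_total·(T_target − T_start)/(T_boil − T_start)
V_dec = 46.4·(70.1 − 50.3)/(100 − 50.3)

18.4853 L


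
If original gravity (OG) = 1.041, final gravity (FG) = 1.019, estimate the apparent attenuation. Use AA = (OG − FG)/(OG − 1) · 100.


AA = (1.041 − 1.019)/(1.041 − 1) · 100

53.6585 %


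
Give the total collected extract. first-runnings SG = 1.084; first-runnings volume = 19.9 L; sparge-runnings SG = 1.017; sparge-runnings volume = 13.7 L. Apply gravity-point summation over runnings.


total = Σ (SG_i − 1)·1000·V_i
first = (1.084 − 1)·1000·19.9 = 1671.6000
sparge = (1.017 − 1)·1000·13.7 = 232.9000
total = 1671.6000 + 232.9000

1904.5000 gravity·L


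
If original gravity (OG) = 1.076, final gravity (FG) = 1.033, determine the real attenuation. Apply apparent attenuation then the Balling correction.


AA = (OG−FG)/(OG−1)·100;  RA = AA·0.8192
AA = (1.076 − 1.033)/(1.076 − 1)·100 = 56.5789
RA = 56.5789·0.8192

46.3495 %


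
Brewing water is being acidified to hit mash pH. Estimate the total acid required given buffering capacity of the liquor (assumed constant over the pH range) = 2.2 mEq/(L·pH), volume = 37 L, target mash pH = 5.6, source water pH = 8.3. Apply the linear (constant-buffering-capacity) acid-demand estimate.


acid = buffering capacity · (pH_source − pH_target) · V
acid = 2.2 · (8.3 − 5.6) · 37

219.7800 mEq


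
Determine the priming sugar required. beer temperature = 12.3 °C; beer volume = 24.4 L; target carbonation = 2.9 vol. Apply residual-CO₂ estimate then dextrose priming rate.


residual = 14.695·(0.01821 + 0.09011·e^(−0.04·T));  sugar = (target − residual)·4.0·V
residual = 14.695·(0.01821 + 0.09011·e^(−0.04·12.3)) = 1.0772
sugar = (2.9 − 1.0772)·4.0·24.4

177.9058 g


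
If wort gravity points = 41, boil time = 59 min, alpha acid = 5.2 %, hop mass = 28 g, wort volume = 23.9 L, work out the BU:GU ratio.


U = 1.65·0.000125^(GP/1000)·(1−e^(−0.04t))/4.15;  IBU = (α/100)·m·U·1000/V;  BU:GU = IBU/GP
U = 1.65·0.000125^(41/1000)·(1−e^(−0.04·59))/4.15 = 0.2491
IBU = (5.2/100)·28·0.2491·1000/23.9 = 15.1740
BU:GU = 15.1740/41

0.3701


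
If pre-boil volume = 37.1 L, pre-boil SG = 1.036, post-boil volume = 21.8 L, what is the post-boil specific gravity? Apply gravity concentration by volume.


SG_post = 1 + (SG_pre − 1)·V_pre/V_post
pts_pre = (1.036 − 1)·1000 = 36.0000
pts_post = 36.0000·37.1/21.8 = 61.2661
SG_post = 1 + 61.2661/1000

1.0613


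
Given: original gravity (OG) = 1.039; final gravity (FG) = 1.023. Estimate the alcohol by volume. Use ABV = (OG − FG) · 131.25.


ABV = (1.039 − 1.023) · 131.25

2.1000 % ABV


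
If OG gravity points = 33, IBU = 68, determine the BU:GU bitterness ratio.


BU:GU = IBU / OG_points
BU:GU = 68 / 33

2.0606


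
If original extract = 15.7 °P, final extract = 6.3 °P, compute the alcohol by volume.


SG = 259/(259 − P);  ABV = (OG − FG)·131.25
OG = 259/(259 − 15.7) = 1.0645
FG = 259/(259 − 6.3) = 1.0249
ABV = (1.0645 − 1.0249)·131.25

5.1973 % ABV


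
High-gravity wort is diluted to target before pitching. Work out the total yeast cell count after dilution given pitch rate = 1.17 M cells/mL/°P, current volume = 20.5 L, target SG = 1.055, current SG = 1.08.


V_w = V·((SG_c−1)/(SG_t−1)−1);  °P = 259 − 259/SG_t;  cells = rate·(V+V_w)·°P
V_w = 20.5·((1.08−1)/(1.055−1)−1) = 9.3182
V_final = 20.5 + 9.3182 = 29.8182
°P = 259 − 259/1.055 = 13.5024
cells = 1.17·29.8182·13.5024

471.0609 billion cells


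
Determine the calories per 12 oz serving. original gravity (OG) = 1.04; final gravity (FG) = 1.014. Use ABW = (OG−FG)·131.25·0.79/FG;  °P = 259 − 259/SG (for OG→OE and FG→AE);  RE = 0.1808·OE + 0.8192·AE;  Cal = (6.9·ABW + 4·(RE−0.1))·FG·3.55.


ABW = (1.04 − 1.014)·131.25·0.79/1.014 = 2.6587
OE = 259 − 259/1.04 = 9.9615 °P
AE = 259 − 259/1.014 = 3.5759 °P
RE = 0.1808·9.9615 + 0.8192·3.5759 = 4.7305 °P
Cal = (6.9·2.6587 + 4·(4.7305−0.1))·1.014·3.55

132.7084 kcal


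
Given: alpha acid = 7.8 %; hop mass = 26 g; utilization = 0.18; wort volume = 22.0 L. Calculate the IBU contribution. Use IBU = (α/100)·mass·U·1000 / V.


IBU = (7.8/100)·26·0.18·1000 / 22.0

16.5927 IBU


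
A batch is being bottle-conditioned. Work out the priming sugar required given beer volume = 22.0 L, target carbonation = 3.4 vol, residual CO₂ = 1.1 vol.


sugar = (target − residual)·4.0·V
sugar = (3.4 − 1.1)·4.0·22.0

202.4000 g


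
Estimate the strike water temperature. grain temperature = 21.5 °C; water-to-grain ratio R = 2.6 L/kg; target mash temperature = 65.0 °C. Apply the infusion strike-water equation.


T_strike = (0.41/R)·(T_mash − T_grain) + T_mash
T_strike = (0.41/2.6)·(65.0 − 21.5) + 65.0

71.8596 °C


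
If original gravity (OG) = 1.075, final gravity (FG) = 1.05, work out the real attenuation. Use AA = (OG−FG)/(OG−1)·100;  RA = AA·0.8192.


AA = (1.075 − 1.05)/(1.075 − 1)·100 = 33.3333
RA = 33.3333·0.8192

27.3067 %


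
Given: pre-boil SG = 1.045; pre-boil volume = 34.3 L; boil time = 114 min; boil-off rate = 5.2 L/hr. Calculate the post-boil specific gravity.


V_post = V_pre − rate·(t/60);  SG_post = 1 + (SG_pre−1)·V_pre/V_post
V_post = 34.3 − 5.2·(114/60) = 24.4200
SG_post = 1 + (1.045 − 1)·34.3/24.4200

1.0632


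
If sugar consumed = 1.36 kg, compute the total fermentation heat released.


Q = m_sugar · 590 kJ/kg
Q = 1.36 · 590

802.4000 kJ


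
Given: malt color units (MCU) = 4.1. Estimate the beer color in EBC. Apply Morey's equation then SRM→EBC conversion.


SRM = 1.4922·MCU^0.6859;  EBC = SRM·1.97
SRM = 1.4922·4.1^0.6859 = 3.9277
EBC = 3.9277·1.97

7.7375 EBC


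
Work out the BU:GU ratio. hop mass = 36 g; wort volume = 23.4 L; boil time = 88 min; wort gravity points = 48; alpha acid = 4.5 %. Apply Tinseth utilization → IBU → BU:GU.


U = 1.65·0.000125^(GP/1000)·(1−e^(−0.04t))/4.15;  IBU = (α/100)·m·U·1000/V;  BU:GU = IBU/GP
U = 1.65·0.000125^(48/1000)·(1−e^(−0.04·88))/4.15 = 0.2506
IBU = (4.5/100)·36·0.2506·1000/23.4 = 17.3515
BU:GU = 17.3515/48

0.3615


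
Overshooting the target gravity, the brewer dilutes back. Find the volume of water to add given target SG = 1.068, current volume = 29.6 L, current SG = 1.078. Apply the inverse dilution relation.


V_water = V·((SG_curr − 1)/(SG_target − 1) − 1)
V_water = 29.6·((1.078 − 1)/(1.068 − 1) − 1)

4.3529 L


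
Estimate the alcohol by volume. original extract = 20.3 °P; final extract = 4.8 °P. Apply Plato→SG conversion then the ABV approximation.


SG = 259/(259 − P);  ABV = (OG − FG)·131.25
OG = 259/(259 − 20.3) = 1.0850
FG = 259/(259 − 4.8) = 1.0189
ABV = (1.0850 − 1.0189)·131.25

8.6837 % ABV


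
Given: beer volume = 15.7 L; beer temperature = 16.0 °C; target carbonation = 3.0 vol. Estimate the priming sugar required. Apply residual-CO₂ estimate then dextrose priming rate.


residual = 14.695·(0.01821 + 0.09011·e^(−0.04·T));  sugar = (target − residual)·4.0·V
residual = 14.695·(0.01821 + 0.09011·e^(−0.04·16.0)) = 0.9658
sugar = (3.0 − 0.9658)·4.0·15.7

127.7466 g


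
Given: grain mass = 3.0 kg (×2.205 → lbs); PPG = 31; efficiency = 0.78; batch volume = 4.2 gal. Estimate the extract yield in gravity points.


points = lbs × PPG × eff / vol
lbs = 3.0 × 2.205 = 6.6150
points = 6.6150 × 31 × 0.78 / 4.2

38.0835 points


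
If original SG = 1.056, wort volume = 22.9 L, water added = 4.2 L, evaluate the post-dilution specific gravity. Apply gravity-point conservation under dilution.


SG_new = 1 + (SG_old − 1)·V_old/(V_old + V_water)
pts = (1.056 − 1)·1000·22.9/(22.9 + 4.2) = 47.3210
SG_new = 1 + 47.3210/1000

1.0473


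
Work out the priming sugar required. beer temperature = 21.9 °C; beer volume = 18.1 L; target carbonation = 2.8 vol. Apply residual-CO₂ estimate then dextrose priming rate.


residual = 14.695·(0.01821 + 0.09011·e^(−0.04·T));  sugar = (target − residual)·4.0·V
residual = 14.695·(0.01821 + 0.09011·e^(−0.04·21.9)) = 0.8190
sugar = (2.8 − 0.8190)·4.0·18.1

143.4216 g


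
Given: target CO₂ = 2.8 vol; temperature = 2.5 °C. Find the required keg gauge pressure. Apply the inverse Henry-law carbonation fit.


psi = vols/(0.01821 + 0.09011·e^(−0.04·T)) − 14.695
psi = 2.8/(0.01821 + 0.09011·e^(−0.04·2.5)) − 14.695

13.3766 psi


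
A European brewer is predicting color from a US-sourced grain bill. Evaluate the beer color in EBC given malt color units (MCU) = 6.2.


SRM = 1.4922·MCU^0.6859;  EBC = SRM·1.97
SRM = 1.4922·6.2^0.6859 = 5.2159
EBC = 5.2159·1.97

10.2753 EBC


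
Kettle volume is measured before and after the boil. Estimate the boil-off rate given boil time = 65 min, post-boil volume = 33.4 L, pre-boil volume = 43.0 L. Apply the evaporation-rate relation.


rate = (V_pre − V_post) / (t_min/60)
rate = (43.0 − 33.4) / (65/60)

8.8615 L/hr


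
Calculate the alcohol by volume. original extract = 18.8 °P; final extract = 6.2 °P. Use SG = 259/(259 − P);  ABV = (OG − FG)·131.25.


OG = 259/(259 − 18.8) = 1.0783
FG = 259/(259 − 6.2) = 1.0245
ABV = (1.0783 − 1.0245)·131.25

7.0537 % ABV


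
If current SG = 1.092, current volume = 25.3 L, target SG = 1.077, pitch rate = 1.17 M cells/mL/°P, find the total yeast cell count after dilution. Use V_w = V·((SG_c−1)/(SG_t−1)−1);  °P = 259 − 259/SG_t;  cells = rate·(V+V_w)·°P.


V_w = 25.3·((1.092−1)/(1.077−1)−1) = 4.9286
V_final = 25.3 + 4.9286 = 30.2286
°P = 259 − 259/1.077 = 18.5172
cells = 1.17·30.2286·18.5172

654.9049 billion cells


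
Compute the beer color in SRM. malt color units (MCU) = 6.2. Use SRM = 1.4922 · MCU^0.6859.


SRM = 1.4922 · 6.2^0.6859

5.2159 SRM


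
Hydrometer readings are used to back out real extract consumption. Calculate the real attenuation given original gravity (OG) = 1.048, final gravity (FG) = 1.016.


AA = (OG−FG)/(OG−1)·100;  RA = AA·0.8192
AA = (1.048 − 1.016)/(1.048 − 1)·100 = 66.6667
RA = 66.6667·0.8192

54.6133 %


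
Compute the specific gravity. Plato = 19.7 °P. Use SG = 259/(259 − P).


SG = 259/(259 − 19.7)

1.0823


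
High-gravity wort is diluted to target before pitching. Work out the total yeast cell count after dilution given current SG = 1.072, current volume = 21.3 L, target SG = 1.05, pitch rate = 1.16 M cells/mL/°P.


V_w = V·((SG_c−1)/(SG_t−1)−1);  °P = 259 − 259/SG_t;  cells = rate·(V+V_w)·°P
V_w = 21.3·((1.072−1)/(1.05−1)−1) = 9.3720
V_final = 21.3 + 9.3720 = 30.6720
°P = 259 − 259/1.05 = 12.3333
cells = 1.16·30.6720·12.3333

438.8141 billion cells


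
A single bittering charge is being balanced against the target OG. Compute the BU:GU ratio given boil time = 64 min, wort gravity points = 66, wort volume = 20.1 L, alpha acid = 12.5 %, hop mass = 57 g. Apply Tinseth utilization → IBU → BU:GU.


U = 1.65·0.000125^(GP/1000)·(1−e^(−0.04t))/4.15;  IBU = (α/100)·m·U·1000/V;  BU:GU = IBU/GP
U = 1.65·0.000125^(66/1000)·(1−e^(−0.04·64))/4.15 = 0.2027
IBU = (12.5/100)·57·0.2027·1000/20.1 = 71.8586
BU:GU = 71.8586/66

1.0888


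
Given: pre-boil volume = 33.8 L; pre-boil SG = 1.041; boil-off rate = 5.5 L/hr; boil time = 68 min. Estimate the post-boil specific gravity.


V_post = V_pre − rate·(t/60);  SG_post = 1 + (SG_pre−1)·V_pre/V_post
V_post = 33.8 − 5.5·(68/60) = 27.5667
SG_post = 1 + (1.041 − 1)·33.8/27.5667

1.0503


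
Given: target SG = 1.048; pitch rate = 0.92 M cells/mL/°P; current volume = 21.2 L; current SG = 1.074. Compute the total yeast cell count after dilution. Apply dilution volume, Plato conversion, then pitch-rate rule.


V_w = V·((SG_c−1)/(SG_t−1)−1);  °P = 259 − 259/SG_t;  cells = rate·(V+V_w)·°P
V_w = 21.2·((1.074−1)/(1.048−1)−1) = 11.4833
V_final = 21.2 + 11.4833 = 32.6833
°P = 259 − 259/1.048 = 11.8626
cells = 0.92·32.6833·11.8626

356.6924 billion cells


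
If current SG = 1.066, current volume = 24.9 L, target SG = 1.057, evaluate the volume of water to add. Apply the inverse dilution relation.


V_water = V·((SG_curr − 1)/(SG_target − 1) − 1)
V_water = 24.9·((1.066 − 1)/(1.057 − 1) − 1)

3.9316 L


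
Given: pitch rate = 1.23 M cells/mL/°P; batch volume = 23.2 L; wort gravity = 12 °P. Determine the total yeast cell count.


cells (billions) = rate · V_L · °P
cells = 1.23 · 23.2 · 12

342.4320 billion cells


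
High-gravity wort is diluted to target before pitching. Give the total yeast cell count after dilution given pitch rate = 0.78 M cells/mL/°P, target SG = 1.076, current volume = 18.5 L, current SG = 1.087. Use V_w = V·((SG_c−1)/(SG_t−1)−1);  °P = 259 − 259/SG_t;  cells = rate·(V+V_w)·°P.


V_w = 18.5·((1.087−1)/(1.076−1)−1) = 2.6776
V_final = 18.5 + 2.6776 = 21.1776
°P = 259 − 259/1.076 = 18.2937
cells = 0.78·21.1776·18.2937

302.1851 billion cells


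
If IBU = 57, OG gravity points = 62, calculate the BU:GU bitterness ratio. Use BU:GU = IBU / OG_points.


BU:GU = 57 / 62

0.9194


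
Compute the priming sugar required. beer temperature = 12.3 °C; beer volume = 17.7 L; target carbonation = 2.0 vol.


residual = 14.695·(0.01821 + 0.09011·e^(−0.04·T));  sugar = (target − residual)·4.0·V
residual = 14.695·(0.01821 + 0.09011·e^(−0.04·12.3)) = 1.0772
sugar = (2.0 − 1.0772)·4.0·17.7

65.3346 g


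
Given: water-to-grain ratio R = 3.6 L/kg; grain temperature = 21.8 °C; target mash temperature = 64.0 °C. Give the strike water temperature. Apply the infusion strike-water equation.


T_strike = (0.41/R)·(T_mash − T_grain) + T_mash
T_strike = (0.41/3.6)·(64.0 − 21.8) + 64.0

68.8061 °C


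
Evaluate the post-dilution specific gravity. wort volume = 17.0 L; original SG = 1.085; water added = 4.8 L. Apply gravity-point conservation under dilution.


SG_new = 1 + (SG_old − 1)·V_old/(V_old + V_water)
pts = (1.085 − 1)·1000·17.0/(17.0 + 4.8) = 66.2844
SG_new = 1 + 66.2844/1000

1.0663


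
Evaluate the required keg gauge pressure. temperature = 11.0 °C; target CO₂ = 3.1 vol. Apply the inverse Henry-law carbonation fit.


psi = vols/(0.01821 + 0.09011·e^(−0.04·T)) − 14.695
psi = 3.1/(0.01821 + 0.09011·e^(−0.04·11.0)) − 14.695

25.9639 psi


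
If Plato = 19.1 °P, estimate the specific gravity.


SG = 259/(259 − P)
SG = 259/(259 − 19.1)

1.0796


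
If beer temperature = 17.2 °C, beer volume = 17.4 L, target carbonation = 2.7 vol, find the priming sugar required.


residual = 14.695·(0.01821 + 0.09011·e^(−0.04·T));  sugar = (target − residual)·4.0·V
residual = 14.695·(0.01821 + 0.09011·e^(−0.04·17.2)) = 0.9331
sugar = (2.7 − 0.9331)·4.0·17.4

122.9765 g


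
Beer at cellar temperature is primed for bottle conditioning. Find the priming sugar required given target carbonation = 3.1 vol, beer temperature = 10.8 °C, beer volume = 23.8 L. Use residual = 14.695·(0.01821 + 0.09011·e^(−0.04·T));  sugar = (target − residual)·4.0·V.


residual = 14.695·(0.01821 + 0.09011·e^(−0.04·10.8)) = 1.1273
sugar = (3.1 − 1.1273)·4.0·23.8

187.8051 g


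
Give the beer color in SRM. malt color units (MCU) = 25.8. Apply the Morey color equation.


SRM = 1.4922 · MCU^0.6859
SRM = 1.4922 · 25.8^0.6859

13.8694 SRM


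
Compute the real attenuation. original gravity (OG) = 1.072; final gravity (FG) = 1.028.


AA = (OG−FG)/(OG−1)·100;  RA = AA·0.8192
AA = (1.072 − 1.028)/(1.072 − 1)·100 = 61.1111
RA = 61.1111·0.8192

50.0622 %


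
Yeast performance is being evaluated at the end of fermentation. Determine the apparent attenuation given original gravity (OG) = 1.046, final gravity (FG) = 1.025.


AA = (OG − FG)/(OG − 1) · 100
AA = (1.046 − 1.025)/(1.046 − 1) · 100

45.6522 %


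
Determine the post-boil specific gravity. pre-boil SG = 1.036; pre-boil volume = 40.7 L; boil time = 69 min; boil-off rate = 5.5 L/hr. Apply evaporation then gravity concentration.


V_post = V_pre − rate·(t/60);  SG_post = 1 + (SG_pre−1)·V_pre/V_post
V_post = 40.7 − 5.5·(69/60) = 34.3750
SG_post = 1 + (1.036 − 1)·40.7/34.3750

1.0426


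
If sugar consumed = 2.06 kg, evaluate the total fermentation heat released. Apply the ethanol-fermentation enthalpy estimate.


Q = m_sugar · 590 kJ/kg
Q = 2.06 · 590

1215.4000 kJ


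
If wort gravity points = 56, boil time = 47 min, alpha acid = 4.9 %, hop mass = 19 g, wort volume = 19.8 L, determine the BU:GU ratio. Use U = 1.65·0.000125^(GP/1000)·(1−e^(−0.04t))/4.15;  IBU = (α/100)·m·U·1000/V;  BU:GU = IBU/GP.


U = 1.65·0.000125^(56/1000)·(1−e^(−0.04·47))/4.15 = 0.2037
IBU = (4.9/100)·19·0.2037·1000/19.8 = 9.5773
BU:GU = 9.5773/56

0.1710


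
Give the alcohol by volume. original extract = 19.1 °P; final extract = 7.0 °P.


SG = 259/(259 − P);  ABV = (OG − FG)·131.25
OG = 259/(259 − 19.1) = 1.0796
FG = 259/(259 − 7.0) = 1.0278
ABV = (1.0796 − 1.0278)·131.25

6.8038 % ABV


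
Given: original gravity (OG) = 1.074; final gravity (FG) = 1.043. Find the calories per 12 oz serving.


ABW = (OG−FG)·131.25·0.79/FG;  °P = 259 − 259/SG (for OG→OE and FG→AE);  RE = 0.1808·OE + 0.8192·AE;  Cal = (6.9·ABW + 4·(RE−0.1))·FG·3.55
ABW = (1.074 − 1.043)·131.25·0.79/1.043 = 3.0818
OE = 259 − 259/1.074 = 17.8454 °P
AE = 259 − 259/1.043 = 10.6779 °P
RE = 0.1808·17.8454 + 0.8192·10.6779 = 11.9738 °P
Cal = (6.9·3.0818 + 4·(11.9738−0.1))·1.043·3.55

254.5920 kcal


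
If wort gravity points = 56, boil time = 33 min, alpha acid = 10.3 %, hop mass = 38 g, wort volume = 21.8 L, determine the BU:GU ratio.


U = 1.65·0.000125^(GP/1000)·(1−e^(−0.04t))/4.15;  IBU = (α/100)·m·U·1000/V;  BU:GU = IBU/GP
U = 1.65·0.000125^(56/1000)·(1−e^(−0.04·33))/4.15 = 0.1762
IBU = (10.3/100)·38·0.1762·1000/21.8 = 31.6265
BU:GU = 31.6265/56

0.5648


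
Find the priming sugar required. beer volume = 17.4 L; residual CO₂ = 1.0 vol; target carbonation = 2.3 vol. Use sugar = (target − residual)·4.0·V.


sugar = (2.3 − 1.0)·4.0·17.4

90.4800 g


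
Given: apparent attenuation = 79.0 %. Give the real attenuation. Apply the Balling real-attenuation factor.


RA = AA · 0.8192
RA = 79.0 · 0.8192

64.7168 %


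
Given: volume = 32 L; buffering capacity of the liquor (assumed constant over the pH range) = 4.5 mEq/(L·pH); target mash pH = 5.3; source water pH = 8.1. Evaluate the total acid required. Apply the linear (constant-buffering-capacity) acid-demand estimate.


acid = buffering capacity · (pH_source − pH_target) · V
acid = 4.5 · (8.1 − 5.3) · 32

403.2000 mEq


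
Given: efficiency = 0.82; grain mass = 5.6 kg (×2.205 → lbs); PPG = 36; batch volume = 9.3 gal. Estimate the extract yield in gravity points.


points = lbs × PPG × eff / vol
lbs = 5.6 × 2.205 = 12.3480
points = 12.3480 × 36 × 0.82 / 9.3

39.1949 points


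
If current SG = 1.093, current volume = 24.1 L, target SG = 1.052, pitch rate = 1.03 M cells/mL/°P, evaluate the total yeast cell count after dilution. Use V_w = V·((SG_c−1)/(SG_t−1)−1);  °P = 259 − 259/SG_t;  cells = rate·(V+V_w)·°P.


V_w = 24.1·((1.093−1)/(1.052−1)−1) = 19.0019
V_final = 24.1 + 19.0019 = 43.1019
°P = 259 − 259/1.052 = 12.8023
cells = 1.03·43.1019·12.8023

568.3570 billion cells
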